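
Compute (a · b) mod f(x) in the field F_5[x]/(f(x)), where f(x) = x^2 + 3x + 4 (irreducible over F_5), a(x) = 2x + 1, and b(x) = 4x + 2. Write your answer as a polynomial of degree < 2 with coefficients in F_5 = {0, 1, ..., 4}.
a · b ≡ 4x (mod f(x))

Multiply in F_5[x]: a(x)·b(x) = (2x + 1)·(4x + 2) = 3x^2 + 3x + 2. This has degree ≥ 2, so divide by f(x) over F_5: 3x^2 + 3x + 2 = (3)·(x^2 + 3x + 4) + (4x). Hence a·b ≡ 4x (mod f). (F_5[x]/(f) is a field with 5^2 = 25 elements since f is irreducible of degree 2.)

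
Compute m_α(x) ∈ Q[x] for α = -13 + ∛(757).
m_α(x) = x^3 + 39x^2 + 507x + 1440

Set β = α + 13 = ∛(757), so β^3 = 757. Then (α + 13)^3 - 757 = 0, i.e. α is a root of g(x) = (x + 13)^3 - 757 = x^3 + 39x^2 + 507x + 1440. Since g(x) = h(x + 13) where h(x) = x^3 - 757, and h is irreducible over Q (because 757 is not a perfect cube, so h has no rational root, and a monic cubic with no rational root is irreducible), g is also irreducible (irreducibility is preserved under the substitution x → x + 13). Hence m_α(x) = x^3 + 39x^2 + 507x + 1440.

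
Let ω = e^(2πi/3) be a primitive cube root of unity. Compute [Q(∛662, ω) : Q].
[Q(∛662, ω) : Q] = 6

[Q(∛662):Q] = 3 (min poly x^3 - 662, irreducible since 662 is not a perfect cube). [Q(ω):Q] = 2 (min poly x^2 + x + 1). Since Q(∛662) ⊂ R and ω ∉ R, we have ω ∉ Q(∛662), so x^2 + x + 1 remains irreducible over Q(∛662) and [Q(∛662, ω) : Q(∛662)] = 2. By the tower law, [Q(∛662, ω) : Q] = 3 · 2 = 6. (In fact Q(∛662, ω) is the splitting field of x^3 - 662 over Q.)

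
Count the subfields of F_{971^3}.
F_{971^3} has 2 subfields

The subfields of F_{p^n} are exactly the fields F_{p^d} for d | n (each is the fixed field of the unique index-d subgroup of Gal(F_{p^n}/F_p) ≅ Z/nZ). The divisors of n = 3 are {1, 3}, giving 2 subfields: F_{971^1}, F_{971^3}.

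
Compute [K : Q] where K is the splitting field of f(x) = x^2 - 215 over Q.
[K : Q] = 2

f(x) = x^2 - 215 factors as (x - √215)(x + √215). The splitting field is K = Q(√215). Since 215 is squarefree and > 1, it is not a perfect square, so x^2 - 215 is irreducible over Q and [Q(√215) : Q] = 2. Hence [K : Q] = 2.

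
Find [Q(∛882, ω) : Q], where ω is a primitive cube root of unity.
[Q(∛882, ω) : Q] = 6

[Q(∛882):Q] = 3 (min poly x^3 - 882, irreducible since 882 is not a perfect cube). [Q(ω):Q] = 2 (min poly x^2 + x + 1). Since Q(∛882) ⊂ R and ω ∉ R, we have ω ∉ Q(∛882), so x^2 + x + 1 remains irreducible over Q(∛882) and [Q(∛882, ω) : Q(∛882)] = 2. By the tower law, [Q(∛882, ω) : Q] = 3 · 2 = 6. (In fact Q(∛882, ω) is the splitting field of x^3 - 882 over Q.)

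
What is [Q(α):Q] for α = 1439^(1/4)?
[Q(α):Q] = 4

α is a root of x^4 - 1439. By Eisenstein's criterion at the prime p = 1439 (which divides the constant term 1439 but p^2 = 2070721 does not, since 1439 is squarefree), x^4 - 1439 is irreducible over Q. Hence [Q(α):Q] = 4.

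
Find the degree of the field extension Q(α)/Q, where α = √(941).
[Q(α):Q] = 2

[Q(α):Q] equals the degree of the minimal polynomial of α. Here α^2 = 941 and x^2 - 941 is irreducible (d = 941 is squarefree, ≠ 1, hence not a square), so deg(m_α) = 2. Thus [Q(α):Q] = 2.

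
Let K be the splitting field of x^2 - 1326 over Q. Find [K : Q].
[K : Q] = 2

f(x) = x^2 - 1326 factors as (x - √1326)(x + √1326). The splitting field is K = Q(√1326). Since 1326 is squarefree and > 1, it is not a perfect square, so x^2 - 1326 is irreducible over Q and [Q(√1326) : Q] = 2. Hence [K : Q] = 2.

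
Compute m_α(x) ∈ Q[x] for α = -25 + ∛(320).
m_α(x) = x^3 + 75x^2 + 1875x + 15305

Set β = α + 25 = ∛(320), so β^3 = 320. Then (α + 25)^3 - 320 = 0, i.e. α is a root of g(x) = (x + 25)^3 - 320 = x^3 + 75x^2 + 1875x + 15305. Since g(x) = h(x + 25) where h(x) = x^3 - 320, and h is irreducible over Q (because 320 is not a perfect cube, so h has no rational root, and a monic cubic with no rational root is irreducible), g is also irreducible (irreducibility is preserved under the substitution x → x + 25). Hence m_α(x) = x^3 + 75x^2 + 1875x + 15305.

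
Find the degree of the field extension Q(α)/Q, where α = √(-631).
[Q(α):Q] = 2

[Q(α):Q] equals the degree of the minimal polynomial of α. Here α^2 = -631 and x^2 + 631 is irreducible (d = -631 is squarefree, ≠ 1, hence not a square), so deg(m_α) = 2. Thus [Q(α):Q] = 2.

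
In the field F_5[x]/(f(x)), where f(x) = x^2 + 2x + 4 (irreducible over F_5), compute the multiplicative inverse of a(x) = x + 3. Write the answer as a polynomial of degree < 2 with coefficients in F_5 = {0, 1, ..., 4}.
a(x)^(-1) ≡ 2x + 3 (mod f(x))

Since f is irreducible over F_5, F_5[x]/(f) is a field and a(x) ≠ 0 has an inverse. Apply the extended Euclidean algorithm to f(x) and a(x) in F_5[x]: f(x) = (x + 4)·a(x) + (2). The last nonzero remainder is the constant 2 = gcd(f, a) in F_5. Back-substituting through the division chain expresses 2 = s(x)·a(x) + t(x)·f(x) with s(x) ≡ 4x + 1 (mod f), so (4x + 1)·a(x) ≡ 2 (mod f). Multiplying by 2^(-1) ≡ 3 in F_5 gives a(x)^(-1) ≡ 3·(4x + 1) ≡ 2x + 3 (mod f). Check: (x + 3)·(2x + 3) = 2x^2 + 4x + 4 ≡ 1 (mod x^2 + 2x + 4).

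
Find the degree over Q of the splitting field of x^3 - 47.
[K : Q] = 6

The roots of x^3 - 47 are ∛47, ω∛47, ω^2∛47 where ω = e^(2πi/3) is a primitive cube root of unity, so K = Q(∛47, ω). Now [Q(∛47):Q] = 3 (since 47 is not a perfect cube, x^3 - 47 is irreducible) and [Q(ω):Q] = 2. Both 2 and 3 divide [K:Q], and [K:Q] ≤ 3·2 = 6, so [K:Q] = 6. (Equivalently: Q(∛47) ⊂ R but ω ∉ R, so [K : Q(∛47)] = 2.)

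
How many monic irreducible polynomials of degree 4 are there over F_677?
There are 52516253478 monic irreducible polynomials of degree 4 over F_677

Each element of F_{677^4} that lies in no proper subfield is a root of exactly one monic irreducible of degree 4 over F_677, and each such polynomial has 4 distinct roots in F_{677^4}. By Möbius inversion the count is N_677(4) = (1/4) Σ_{d|4} μ(4/d) · 677^d = (1/4)(μ(4)·677^1 + μ(2)·677^2 + μ(1)·677^4) = 210065013912/4 = 52516253478.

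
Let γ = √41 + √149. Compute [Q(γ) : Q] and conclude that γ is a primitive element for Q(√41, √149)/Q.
[Q(γ) : Q] = 4 (equivalently, Q(γ) = Q(√41, √149))

Obviously Q(γ) ⊆ Q(√41, √149), and [Q(√41, √149):Q] = 4 (since 41, 149 are distinct squarefree integers > 1 with 6109 not a perfect square). To show equality we compute the minimal polynomial of γ. From γ = √41 + √149: γ^2 = 41 + 2√(6109) + 149 = 190 + 2√(6109), so γ^2 - 190 = 2√(6109); squaring, (γ^2 - 190)^2 = 4·6109, i.e. γ^4 - 380γ^2 + 36100 - 24436 = 0, i.e. γ^4 - 380γ^2 + 11664 = 0. So γ is a root of x^4 - 380x^2 + 11664. This polynomial is irreducible over Q: it has no rational root (each ±√41 ± √149 is irrational), and any factorization into two quadratics over Q would force √(6109) ∈ Q (pairing opposite roots) or √41, √149 ∈ Q (other pairings), all impossible. Hence [Q(γ):Q] = 4 = [Q(√41, √149):Q], so Q(γ) = Q(√41, √149).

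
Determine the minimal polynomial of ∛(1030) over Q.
m_α(x) = x^3 - 1030

α satisfies α^3 = 1030, so x^3 - 1030 annihilates α. By the rational root test, a rational root p/q (in lowest terms) of x^3 - 1030 would satisfy p^3 = 1030 q^3, forcing q = 1 and p^3 = 1030; but 1030 is not a perfect cube, contradiction. A monic cubic over Q with no rational root is irreducible (any nontrivial factorization would include a linear factor). Hence x^3 - 1030 is the minimal polynomial of α, and in particular [Q(α):Q] = 3.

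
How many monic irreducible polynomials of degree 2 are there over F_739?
There are 272691 monic irreducible polynomials of degree 2 over F_739

Each element of F_{739^2} that lies in no proper subfield is a root of exactly one monic irreducible of degree 2 over F_739, and each such polynomial has 2 distinct roots in F_{739^2}. By Möbius inversion the count is N_739(2) = (1/2) Σ_{d|2} μ(2/d) · 739^d = (1/2)(μ(2)·739^1 + μ(1)·739^2) = 545382/2 = 272691.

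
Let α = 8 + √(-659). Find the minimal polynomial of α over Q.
m_α(x) = x^2 - 16x + 723

From α - 8 = √(-659), squaring gives (α - 8)^2 = -659, i.e. α^2 - 16α + 64 = -659, so α^2 - 16α + 723 = 0. The discriminant of x^2 - 16x + 723 is (-16)^2 - 4·(723) = 256 - 2892 = -2636, and 4·(-659) is not a perfect square in Q since -659 is squarefree and ≠ 1. Hence x^2 - 16x + 723 is irreducible over Q and is the minimal polynomial of α.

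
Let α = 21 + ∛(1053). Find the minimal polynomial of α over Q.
m_α(x) = x^3 - 63x^2 + 1323x - 10314

Set β = α - 21 = ∛(1053), so β^3 = 1053. Then (α - 21)^3 - 1053 = 0, i.e. α is a root of g(x) = (x - 21)^3 - 1053 = x^3 - 63x^2 + 1323x - 10314. Since g(x) = h(x - 21) where h(x) = x^3 - 1053, and h is irreducible over Q (because 1053 is not a perfect cube, so h has no rational root, and a monic cubic with no rational root is irreducible), g is also irreducible (irreducibility is preserved under the substitution x → x - 21). Hence m_α(x) = x^3 - 63x^2 + 1323x - 10314.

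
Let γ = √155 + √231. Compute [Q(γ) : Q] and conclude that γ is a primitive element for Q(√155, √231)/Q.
[Q(γ) : Q] = 4 (equivalently, Q(γ) = Q(√155, √231))

Obviously Q(γ) ⊆ Q(√155, √231), and [Q(√155, √231):Q] = 4 (since 155, 231 are distinct squarefree integers > 1 with 35805 not a perfect square). To show equality we compute the minimal polynomial of γ. From γ = √155 + √231: γ^2 = 155 + 2√(35805) + 231 = 386 + 2√(35805), so γ^2 - 386 = 2√(35805); squaring, (γ^2 - 386)^2 = 4·35805, i.e. γ^4 - 772γ^2 + 148996 - 143220 = 0, i.e. γ^4 - 772γ^2 + 5776 = 0. So γ is a root of x^4 - 772x^2 + 5776. This polynomial is irreducible over Q: it has no rational root (each ±√155 ± √231 is irrational), and any factorization into two quadratics over Q would force √(35805) ∈ Q (pairing opposite roots) or √155, √231 ∈ Q (other pairings), all impossible. Hence [Q(γ):Q] = 4 = [Q(√155, √231):Q], so Q(γ) = Q(√155, √231).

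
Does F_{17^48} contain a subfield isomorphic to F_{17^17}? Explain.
No: F_{17^17} is not a subfield of F_{17^48}

F_{p^m} embeds in F_{p^n} iff m | n. Here 17 ∤ 48 (since 48 = 2·17 + 14 with remainder 14 ≠ 0), so F_{17^17} is not a subfield of F_{17^48}. Equivalently: if it were, the tower law would give 17 = [F_{17^17}:F_17] dividing [F_{17^48}:F_17] = 48, contradiction.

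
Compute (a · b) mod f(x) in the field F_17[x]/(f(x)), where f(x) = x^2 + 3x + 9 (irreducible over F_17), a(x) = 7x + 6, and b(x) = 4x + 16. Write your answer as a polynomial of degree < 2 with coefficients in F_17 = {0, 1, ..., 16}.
a · b ≡ x + 14 (mod f(x))

Multiply in F_17[x]: a(x)·b(x) = (7x + 6)·(4x + 16) = 11x^2 + 11. This has degree ≥ 2, so divide by f(x) over F_17: 11x^2 + 11 = (11)·(x^2 + 3x + 9) + (x + 14). Hence a·b ≡ x + 14 (mod f). (F_17[x]/(f) is a field with 17^2 = 289 elements since f is irreducible of degree 2.)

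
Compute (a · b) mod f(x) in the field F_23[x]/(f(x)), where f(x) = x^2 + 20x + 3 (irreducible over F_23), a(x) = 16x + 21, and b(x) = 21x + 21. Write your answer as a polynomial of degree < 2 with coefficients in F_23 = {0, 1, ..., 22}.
a · b ≡ 14x + 8 (mod f(x))

Multiply in F_23[x]: a(x)·b(x) = (16x + 21)·(21x + 21) = 14x^2 + 18x + 4. This has degree ≥ 2, so divide by f(x) over F_23: 14x^2 + 18x + 4 = (14)·(x^2 + 20x + 3) + (14x + 8). Hence a·b ≡ 14x + 8 (mod f). (F_23[x]/(f) is a field with 23^2 = 529 elements since f is irreducible of degree 2.)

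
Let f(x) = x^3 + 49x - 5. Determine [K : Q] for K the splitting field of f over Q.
[K : Q] = 6

By the rational root test, any rational root of the monic integer polynomial f(x) = x^3 + 49x - 5 must be an integer dividing the constant term -5, i.e. one of ±{1, 5}. Evaluating: f(1) = 45, f(-1) = -55, f(5) = 365, f(-5) = -375; none is 0, so f has no rational root and is therefore irreducible over Q (a cubic with no linear factor over a field is irreducible). For an irreducible cubic, the Galois group is A_3 or S_3 according as the discriminant disc(f) = -4a^3 - 27b^2 = -4·(49)^3 - 27·(-5)^2 = -471271 is or is not a square in Q. Here disc(f) = -471271 is not a perfect square in Q, so the Galois group of f over Q is not contained in A_3 and must be all of S_3. The splitting field has degree |S_3| = 6 over Q, so [K : Q] = 6.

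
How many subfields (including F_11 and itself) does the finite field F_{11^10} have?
F_{11^10} has 4 subfields

The subfields of F_{p^n} are exactly the fields F_{p^d} for d | n (each is the fixed field of the unique index-d subgroup of Gal(F_{p^n}/F_p) ≅ Z/nZ). The divisors of n = 10 are {1, 2, 5, 10}, giving 4 subfields: F_{11^1}, F_{11^2}, F_{11^5}, F_{11^10}.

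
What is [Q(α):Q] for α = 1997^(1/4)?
[Q(α):Q] = 4

α is a root of x^4 - 1997. By Eisenstein's criterion at the prime p = 1997 (which divides the constant term 1997 but p^2 = 3988009 does not, since 1997 is squarefree), x^4 - 1997 is irreducible over Q. Hence [Q(α):Q] = 4.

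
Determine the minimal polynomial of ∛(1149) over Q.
m_α(x) = x^3 - 1149

α satisfies α^3 = 1149, so x^3 - 1149 annihilates α. By the rational root test, a rational root p/q (in lowest terms) of x^3 - 1149 would satisfy p^3 = 1149 q^3, forcing q = 1 and p^3 = 1149; but 1149 is not a perfect cube, contradiction. A monic cubic over Q with no rational root is irreducible (any nontrivial factorization would include a linear factor). Hence x^3 - 1149 is the minimal polynomial of α, and in particular [Q(α):Q] = 3.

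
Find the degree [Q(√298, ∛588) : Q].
[Q(√298, ∛588) : Q] = 6

Let L = Q(√298, ∛588). Since Q(√298) ⊂ L and [Q(√298):Q] = 2, the tower law gives 2 | [L:Q]. Likewise Q(∛588) ⊂ L with [Q(∛588):Q] = 3 (because 588 is not a perfect cube), so 3 | [L:Q]. As gcd(2,3) = 1, [L:Q] is divisible by 6. Conversely L is generated over Q by √298 and ∛588, so [L:Q] ≤ 2·3 = 6. Therefore [Q(√298, ∛588) : Q] = 6.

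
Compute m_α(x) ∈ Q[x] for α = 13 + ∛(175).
m_α(x) = x^3 - 39x^2 + 507x - 2372

Set β = α - 13 = ∛(175), so β^3 = 175. Then (α - 13)^3 - 175 = 0, i.e. α is a root of g(x) = (x - 13)^3 - 175 = x^3 - 39x^2 + 507x - 2372. Since g(x) = h(x - 13) where h(x) = x^3 - 175, and h is irreducible over Q (because 175 is not a perfect cube, so h has no rational root, and a monic cubic with no rational root is irreducible), g is also irreducible (irreducibility is preserved under the substitution x → x - 13). Hence m_α(x) = x^3 - 39x^2 + 507x - 2372.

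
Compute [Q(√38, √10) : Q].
[Q(√38, √10) : Q] = 4

[Q(√38):Q] = 2 (min poly x^2 - 38, irreducible since 38 is squarefree > 1). For the top step, suppose √10 ∈ Q(√38), say √10 = c + d√38 with c, d ∈ Q. Squaring: 10 = c^2 + 38d^2 + 2cd√38. Since √38 ∉ Q this forces 2cd = 0. If d = 0 then √10 = c ∈ Q, contradicting 10 squarefree > 1. If c = 0 then 10 = 38d^2, so 38·10 = (38d)^2 is a perfect square in Q — but 38·10 = 380 is not a perfect square (since 38 and 10 are distinct squarefree integers). Contradiction. Hence √10 ∉ Q(√38), so x^2 - 10 stays irreducible over Q(√38) and [Q(√38, √10) : Q(√38)] = 2. By the tower law, [Q(√38, √10) : Q] = 2 · 2 = 4.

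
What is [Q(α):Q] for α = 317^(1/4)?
[Q(α):Q] = 4

α is a root of x^4 - 317. By Eisenstein's criterion at the prime p = 317 (which divides the constant term 317 but p^2 = 100489 does not, since 317 is squarefree), x^4 - 317 is irreducible over Q. Hence [Q(α):Q] = 4.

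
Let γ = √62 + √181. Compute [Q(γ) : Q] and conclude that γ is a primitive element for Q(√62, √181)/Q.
[Q(γ) : Q] = 4 (equivalently, Q(γ) = Q(√62, √181))

Obviously Q(γ) ⊆ Q(√62, √181), and [Q(√62, √181):Q] = 4 (since 62, 181 are distinct squarefree integers > 1 with 11222 not a perfect square). To show equality we compute the minimal polynomial of γ. From γ = √62 + √181: γ^2 = 62 + 2√(11222) + 181 = 243 + 2√(11222), so γ^2 - 243 = 2√(11222); squaring, (γ^2 - 243)^2 = 4·11222, i.e. γ^4 - 486γ^2 + 59049 - 44888 = 0, i.e. γ^4 - 486γ^2 + 14161 = 0. So γ is a root of x^4 - 486x^2 + 14161. This polynomial is irreducible over Q: it has no rational root (each ±√62 ± √181 is irrational), and any factorization into two quadratics over Q would force √(11222) ∈ Q (pairing opposite roots) or √62, √181 ∈ Q (other pairings), all impossible. Hence [Q(γ):Q] = 4 = [Q(√62, √181):Q], so Q(γ) = Q(√62, √181).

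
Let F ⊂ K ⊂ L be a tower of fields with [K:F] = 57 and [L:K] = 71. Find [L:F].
[L:F] = 4047

The tower law says that for any tower of field extensions F ⊂ K ⊂ L with finite degrees, [L:F] = [L:K] · [K:F]. Here this gives [L:F] = 71 · 57 = 4047.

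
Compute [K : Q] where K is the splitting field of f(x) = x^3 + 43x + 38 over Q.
[K : Q] = 6

By the rational root test, any rational root of the monic integer polynomial f(x) = x^3 + 43x + 38 must be an integer dividing the constant term 38, i.e. one of ±{1, 2, 19, 38}. Evaluating: f(1) = 82, f(-1) = -6, f(2) = 132, f(-2) = -56, f(19) = 7714, f(-19) = -7638, f(38) = 56544, f(-38) = -56468; none is 0, so f has no rational root and is therefore irreducible over Q (a cubic with no linear factor over a field is irreducible). For an irreducible cubic, the Galois group is A_3 or S_3 according as the discriminant disc(f) = -4a^3 - 27b^2 = -4·(43)^3 - 27·(38)^2 = -357016 is or is not a square in Q. Here disc(f) = -357016 is not a perfect square in Q, so the Galois group of f over Q is not contained in A_3 and must be all of S_3. The splitting field has degree |S_3| = 6 over Q, so [K : Q] = 6.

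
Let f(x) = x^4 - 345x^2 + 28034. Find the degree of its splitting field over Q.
[K : Q] = 4

Solving the quadratic in x^2: x^2 = (345 ± √(345^2 - 4·28034))/2 = (345 ± √6889)/2 = (345 ± 83)/2, giving x^2 = 131 or x^2 = 214. So f(x) = (x^2 - 131)(x^2 - 214) and the roots of f are ±√131, ±√214. Hence the splitting field is K = Q(√131, √214). Since 131 and 214 are distinct squarefree integers > 1, their product 28034 is not a perfect square, so √214 ∉ Q(√131). By the tower law [K:Q] = [Q(√131,√214):Q(√131)] · [Q(√131):Q] = 2 · 2 = 4.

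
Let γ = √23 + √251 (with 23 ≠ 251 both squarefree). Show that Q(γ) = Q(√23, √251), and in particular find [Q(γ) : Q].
[Q(γ) : Q] = 4 (equivalently, Q(γ) = Q(√23, √251))

Obviously Q(γ) ⊆ Q(√23, √251), and [Q(√23, √251):Q] = 4 (since 23, 251 are distinct squarefree integers > 1 with 5773 not a perfect square). To show equality we compute the minimal polynomial of γ. From γ = √23 + √251: γ^2 = 23 + 2√(5773) + 251 = 274 + 2√(5773), so γ^2 - 274 = 2√(5773); squaring, (γ^2 - 274)^2 = 4·5773, i.e. γ^4 - 548γ^2 + 75076 - 23092 = 0, i.e. γ^4 - 548γ^2 + 51984 = 0. So γ is a root of x^4 - 548x^2 + 51984. This polynomial is irreducible over Q: it has no rational root (each ±√23 ± √251 is irrational), and any factorization into two quadratics over Q would force √(5773) ∈ Q (pairing opposite roots) or √23, √251 ∈ Q (other pairings), all impossible. Hence [Q(γ):Q] = 4 = [Q(√23, √251):Q], so Q(γ) = Q(√23, √251).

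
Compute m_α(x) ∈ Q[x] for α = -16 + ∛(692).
m_α(x) = x^3 + 48x^2 + 768x + 3404

Set β = α + 16 = ∛(692), so β^3 = 692. Then (α + 16)^3 - 692 = 0, i.e. α is a root of g(x) = (x + 16)^3 - 692 = x^3 + 48x^2 + 768x + 3404. Since g(x) = h(x + 16) where h(x) = x^3 - 692, and h is irreducible over Q (because 692 is not a perfect cube, so h has no rational root, and a monic cubic with no rational root is irreducible), g is also irreducible (irreducibility is preserved under the substitution x → x + 16). Hence m_α(x) = x^3 + 48x^2 + 768x + 3404.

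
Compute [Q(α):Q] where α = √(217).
[Q(α):Q] = 2

[Q(α):Q] equals the degree of the minimal polynomial of α. Here α^2 = 217 and x^2 - 217 is irreducible (d = 217 is squarefree, ≠ 1, hence not a square), so deg(m_α) = 2. Thus [Q(α):Q] = 2.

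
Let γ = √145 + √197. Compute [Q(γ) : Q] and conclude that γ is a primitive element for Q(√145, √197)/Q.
[Q(γ) : Q] = 4 (equivalently, Q(γ) = Q(√145, √197))

Obviously Q(γ) ⊆ Q(√145, √197), and [Q(√145, √197):Q] = 4 (since 145, 197 are distinct squarefree integers > 1 with 28565 not a perfect square). To show equality we compute the minimal polynomial of γ. From γ = √145 + √197: γ^2 = 145 + 2√(28565) + 197 = 342 + 2√(28565), so γ^2 - 342 = 2√(28565); squaring, (γ^2 - 342)^2 = 4·28565, i.e. γ^4 - 684γ^2 + 116964 - 114260 = 0, i.e. γ^4 - 684γ^2 + 2704 = 0. So γ is a root of x^4 - 684x^2 + 2704. This polynomial is irreducible over Q: it has no rational root (each ±√145 ± √197 is irrational), and any factorization into two quadratics over Q would force √(28565) ∈ Q (pairing opposite roots) or √145, √197 ∈ Q (other pairings), all impossible. Hence [Q(γ):Q] = 4 = [Q(√145, √197):Q], so Q(γ) = Q(√145, √197).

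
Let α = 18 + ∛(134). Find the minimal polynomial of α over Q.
m_α(x) = x^3 - 54x^2 + 972x - 5966

Set β = α - 18 = ∛(134), so β^3 = 134. Then (α - 18)^3 - 134 = 0, i.e. α is a root of g(x) = (x - 18)^3 - 134 = x^3 - 54x^2 + 972x - 5966. Since g(x) = h(x - 18) where h(x) = x^3 - 134, and h is irreducible over Q (because 134 is not a perfect cube, so h has no rational root, and a monic cubic with no rational root is irreducible), g is also irreducible (irreducibility is preserved under the substitution x → x - 18). Hence m_α(x) = x^3 - 54x^2 + 972x - 5966.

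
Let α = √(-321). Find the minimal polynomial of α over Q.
m_α(x) = x^2 + 321

α satisfies α^2 + 321 = 0, so x^2 + 321 annihilates α. Since d = -321 is squarefree and ≠ 1, it is not a perfect square in Q, so x^2 + 321 has no rational root and is therefore irreducible over Q (a degree-2 polynomial over a field is irreducible iff it has no root). Hence m_α(x) = x^2 + 321.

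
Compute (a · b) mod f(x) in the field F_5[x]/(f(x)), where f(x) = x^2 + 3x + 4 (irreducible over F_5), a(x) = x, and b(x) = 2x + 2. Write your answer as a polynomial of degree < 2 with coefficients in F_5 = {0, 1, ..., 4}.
a · b ≡ x + 2 (mod f(x))

Multiply in F_5[x]: a(x)·b(x) = (x)·(2x + 2) = 2x^2 + 2x. This has degree ≥ 2, so divide by f(x) over F_5: 2x^2 + 2x = (2)·(x^2 + 3x + 4) + (x + 2). Hence a·b ≡ x + 2 (mod f). (F_5[x]/(f) is a field with 5^2 = 25 elements since f is irreducible of degree 2.)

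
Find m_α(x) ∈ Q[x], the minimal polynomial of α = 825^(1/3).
m_α(x) = x^3 - 825

α satisfies α^3 = 825, so x^3 - 825 annihilates α. By the rational root test, a rational root p/q (in lowest terms) of x^3 - 825 would satisfy p^3 = 825 q^3, forcing q = 1 and p^3 = 825; but 825 is not a perfect cube, contradiction. A monic cubic over Q with no rational root is irreducible (any nontrivial factorization would include a linear factor). Hence x^3 - 825 is the minimal polynomial of α, and in particular [Q(α):Q] = 3.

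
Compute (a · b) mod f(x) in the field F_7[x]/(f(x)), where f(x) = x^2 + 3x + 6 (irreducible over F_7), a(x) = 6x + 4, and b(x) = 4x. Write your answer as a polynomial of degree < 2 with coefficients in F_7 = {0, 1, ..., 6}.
a · b ≡ 3 (mod f(x))

Multiply in F_7[x]: a(x)·b(x) = (6x + 4)·(4x) = 3x^2 + 2x. This has degree ≥ 2, so divide by f(x) over F_7: 3x^2 + 2x = (3)·(x^2 + 3x + 6) + (3). Hence a·b ≡ 3 (mod f). (F_7[x]/(f) is a field with 7^2 = 49 elements since f is irreducible of degree 2.)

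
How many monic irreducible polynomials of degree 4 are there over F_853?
There are 132353532318 monic irreducible polynomials of degree 4 over F_853

Each element of F_{853^4} that lies in no proper subfield is a root of exactly one monic irreducible of degree 4 over F_853, and each such polynomial has 4 distinct roots in F_{853^4}. By Möbius inversion the count is N_853(4) = (1/4) Σ_{d|4} μ(4/d) · 853^d = (1/4)(μ(4)·853^1 + μ(2)·853^2 + μ(1)·853^4) = 529414129272/4 = 132353532318.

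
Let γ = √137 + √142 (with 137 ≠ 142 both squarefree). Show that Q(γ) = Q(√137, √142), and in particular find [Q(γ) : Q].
[Q(γ) : Q] = 4 (equivalently, Q(γ) = Q(√137, √142))

Obviously Q(γ) ⊆ Q(√137, √142), and [Q(√137, √142):Q] = 4 (since 137, 142 are distinct squarefree integers > 1 with 19454 not a perfect square). To show equality we compute the minimal polynomial of γ. From γ = √137 + √142: γ^2 = 137 + 2√(19454) + 142 = 279 + 2√(19454), so γ^2 - 279 = 2√(19454); squaring, (γ^2 - 279)^2 = 4·19454, i.e. γ^4 - 558γ^2 + 77841 - 77816 = 0, i.e. γ^4 - 558γ^2 + 25 = 0. So γ is a root of x^4 - 558x^2 + 25. This polynomial is irreducible over Q: it has no rational root (each ±√137 ± √142 is irrational), and any factorization into two quadratics over Q would force √(19454) ∈ Q (pairing opposite roots) or √137, √142 ∈ Q (other pairings), all impossible. Hence [Q(γ):Q] = 4 = [Q(√137, √142):Q], so Q(γ) = Q(√137, √142).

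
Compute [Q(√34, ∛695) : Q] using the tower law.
[Q(√34, ∛695) : Q] = 6

Let L = Q(√34, ∛695). Since Q(√34) ⊂ L and [Q(√34):Q] = 2, the tower law gives 2 | [L:Q]. Likewise Q(∛695) ⊂ L with [Q(∛695):Q] = 3 (because 695 is not a perfect cube), so 3 | [L:Q]. As gcd(2,3) = 1, [L:Q] is divisible by 6. Conversely L is generated over Q by √34 and ∛695, so [L:Q] ≤ 2·3 = 6. Therefore [Q(√34, ∛695) : Q] = 6.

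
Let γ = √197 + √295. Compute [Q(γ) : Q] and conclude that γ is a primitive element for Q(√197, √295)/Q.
[Q(γ) : Q] = 4 (equivalently, Q(γ) = Q(√197, √295))

Obviously Q(γ) ⊆ Q(√197, √295), and [Q(√197, √295):Q] = 4 (since 197, 295 are distinct squarefree integers > 1 with 58115 not a perfect square). To show equality we compute the minimal polynomial of γ. From γ = √197 + √295: γ^2 = 197 + 2√(58115) + 295 = 492 + 2√(58115), so γ^2 - 492 = 2√(58115); squaring, (γ^2 - 492)^2 = 4·58115, i.e. γ^4 - 984γ^2 + 242064 - 232460 = 0, i.e. γ^4 - 984γ^2 + 9604 = 0. So γ is a root of x^4 - 984x^2 + 9604. This polynomial is irreducible over Q: it has no rational root (each ±√197 ± √295 is irrational), and any factorization into two quadratics over Q would force √(58115) ∈ Q (pairing opposite roots) or √197, √295 ∈ Q (other pairings), all impossible. Hence [Q(γ):Q] = 4 = [Q(√197, √295):Q], so Q(γ) = Q(√197, √295).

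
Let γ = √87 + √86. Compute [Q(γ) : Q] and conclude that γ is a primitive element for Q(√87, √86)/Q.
[Q(γ) : Q] = 4 (equivalently, Q(γ) = Q(√87, √86))

Obviously Q(γ) ⊆ Q(√87, √86), and [Q(√87, √86):Q] = 4 (since 87, 86 are distinct squarefree integers > 1 with 7482 not a perfect square). To show equality we compute the minimal polynomial of γ. From γ = √87 + √86: γ^2 = 87 + 2√(7482) + 86 = 173 + 2√(7482), so γ^2 - 173 = 2√(7482); squaring, (γ^2 - 173)^2 = 4·7482, i.e. γ^4 - 346γ^2 + 29929 - 29928 = 0, i.e. γ^4 - 346γ^2 + 1 = 0. So γ is a root of x^4 - 346x^2 + 1. This polynomial is irreducible over Q: it has no rational root (each ±√87 ± √86 is irrational), and any factorization into two quadratics over Q would force √(7482) ∈ Q (pairing opposite roots) or √87, √86 ∈ Q (other pairings), all impossible. Hence [Q(γ):Q] = 4 = [Q(√87, √86):Q], so Q(γ) = Q(√87, √86).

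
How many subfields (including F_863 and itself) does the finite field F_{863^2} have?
F_{863^2} has 2 subfields

The subfields of F_{p^n} are exactly the fields F_{p^d} for d | n (each is the fixed field of the unique index-d subgroup of Gal(F_{p^n}/F_p) ≅ Z/nZ). The divisors of n = 2 are {1, 2}, giving 2 subfields: F_{863^1}, F_{863^2}.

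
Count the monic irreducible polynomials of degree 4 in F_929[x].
There are 186209726160 monic irreducible polynomials of degree 4 over F_929

Each element of F_{929^4} that lies in no proper subfield is a root of exactly one monic irreducible of degree 4 over F_929, and each such polynomial has 4 distinct roots in F_{929^4}. By Möbius inversion the count is N_929(4) = (1/4) Σ_{d|4} μ(4/d) · 929^d = (1/4)(μ(4)·929^1 + μ(2)·929^2 + μ(1)·929^4) = 744838904640/4 = 186209726160.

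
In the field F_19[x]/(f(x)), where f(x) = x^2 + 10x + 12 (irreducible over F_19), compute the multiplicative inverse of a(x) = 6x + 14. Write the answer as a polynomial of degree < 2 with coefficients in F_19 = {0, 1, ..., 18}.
a(x)^(-1) ≡ 2x + 9 (mod f(x))

Since f is irreducible over F_19, F_19[x]/(f) is a field and a(x) ≠ 0 has an inverse. Apply the extended Euclidean algorithm to f(x) and a(x) in F_19[x]: f(x) = (16x + 15)·a(x) + (11). The last nonzero remainder is the constant 11 = gcd(f, a) in F_19. Back-substituting through the division chain expresses 11 = s(x)·a(x) + t(x)·f(x) with s(x) ≡ 3x + 4 (mod f), so (3x + 4)·a(x) ≡ 11 (mod f). Multiplying by 11^(-1) ≡ 7 in F_19 gives a(x)^(-1) ≡ 7·(3x + 4) ≡ 2x + 9 (mod f). Check: (6x + 14)·(2x + 9) = 12x^2 + 6x + 12 ≡ 1 (mod x^2 + 10x + 12).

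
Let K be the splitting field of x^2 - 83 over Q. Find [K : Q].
[K : Q] = 2

f(x) = x^2 - 83 factors as (x - √83)(x + √83). The splitting field is K = Q(√83). Since 83 is squarefree and > 1, it is not a perfect square, so x^2 - 83 is irreducible over Q and [Q(√83) : Q] = 2. Hence [K : Q] = 2.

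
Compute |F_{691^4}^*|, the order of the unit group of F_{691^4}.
|F_{691^4}^*| = 227988105360

F_{691^4} has 691^4 = 227988105361 elements; its multiplicative group consists of all nonzero elements, so |F_{691^4}^*| = 227988105361 - 1 = 227988105360. (It is cyclic since any finite subgroup of the multiplicative group of a field is cyclic.)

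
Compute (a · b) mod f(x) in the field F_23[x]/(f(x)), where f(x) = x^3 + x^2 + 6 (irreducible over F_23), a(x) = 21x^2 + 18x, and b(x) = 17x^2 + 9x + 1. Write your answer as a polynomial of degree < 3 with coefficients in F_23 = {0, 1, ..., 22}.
a · b ≡ 22x^2 + 15x (mod f(x))

Multiply in F_23[x]: a(x)·b(x) = (21x^2 + 18x)·(17x^2 + 9x + 1) = 12x^4 + 12x^3 + 22x^2 + 18x. This has degree ≥ 3, so divide by f(x) over F_23: 12x^4 + 12x^3 + 22x^2 + 18x = (12x)·(x^3 + x^2 + 6) + (22x^2 + 15x). Hence a·b ≡ 22x^2 + 15x (mod f). (F_23[x]/(f) is a field with 23^3 = 12167 elements since f is irreducible of degree 3.)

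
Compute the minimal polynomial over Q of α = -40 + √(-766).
m_α(x) = x^2 + 80x + 2366

From α + 40 = √(-766), squaring gives (α + 40)^2 = -766, i.e. α^2 + 80α + 1600 = -766, so α^2 + 80α + 2366 = 0. The discriminant of x^2 + 80x + 2366 is (80)^2 - 4·(2366) = 6400 - 9464 = -3064, and 4·(-766) is not a perfect square in Q since -766 is squarefree and ≠ 1. Hence x^2 + 80x + 2366 is irreducible over Q and is the minimal polynomial of α.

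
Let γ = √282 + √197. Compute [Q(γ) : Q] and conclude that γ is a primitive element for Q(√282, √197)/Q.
[Q(γ) : Q] = 4 (equivalently, Q(γ) = Q(√282, √197))

Obviously Q(γ) ⊆ Q(√282, √197), and [Q(√282, √197):Q] = 4 (since 282, 197 are distinct squarefree integers > 1 with 55554 not a perfect square). To show equality we compute the minimal polynomial of γ. From γ = √282 + √197: γ^2 = 282 + 2√(55554) + 197 = 479 + 2√(55554), so γ^2 - 479 = 2√(55554); squaring, (γ^2 - 479)^2 = 4·55554, i.e. γ^4 - 958γ^2 + 229441 - 222216 = 0, i.e. γ^4 - 958γ^2 + 7225 = 0. So γ is a root of x^4 - 958x^2 + 7225. This polynomial is irreducible over Q: it has no rational root (each ±√282 ± √197 is irrational), and any factorization into two quadratics over Q would force √(55554) ∈ Q (pairing opposite roots) or √282, √197 ∈ Q (other pairings), all impossible. Hence [Q(γ):Q] = 4 = [Q(√282, √197):Q], so Q(γ) = Q(√282, √197).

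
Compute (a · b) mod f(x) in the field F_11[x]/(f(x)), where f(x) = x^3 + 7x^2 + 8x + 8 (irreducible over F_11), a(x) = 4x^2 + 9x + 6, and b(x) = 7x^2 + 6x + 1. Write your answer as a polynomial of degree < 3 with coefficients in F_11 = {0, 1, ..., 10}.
a · b ≡ x^2 + 9 (mod f(x))

Multiply in F_11[x]: a(x)·b(x) = (4x^2 + 9x + 6)·(7x^2 + 6x + 1) = 6x^4 + 10x^3 + x^2 + x + 6. This has degree ≥ 3, so divide by f(x) over F_11: 6x^4 + 10x^3 + x^2 + x + 6 = (6x + 1)·(x^3 + 7x^2 + 8x + 8) + (x^2 + 9). Hence a·b ≡ x^2 + 9 (mod f). (F_11[x]/(f) is a field with 11^3 = 1331 elements since f is irreducible of degree 3.)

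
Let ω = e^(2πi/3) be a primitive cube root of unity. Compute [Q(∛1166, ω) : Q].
[Q(∛1166, ω) : Q] = 6

[Q(∛1166):Q] = 3 (min poly x^3 - 1166, irreducible since 1166 is not a perfect cube). [Q(ω):Q] = 2 (min poly x^2 + x + 1). Since Q(∛1166) ⊂ R and ω ∉ R, we have ω ∉ Q(∛1166), so x^2 + x + 1 remains irreducible over Q(∛1166) and [Q(∛1166, ω) : Q(∛1166)] = 2. By the tower law, [Q(∛1166, ω) : Q] = 3 · 2 = 6. (In fact Q(∛1166, ω) is the splitting field of x^3 - 1166 over Q.)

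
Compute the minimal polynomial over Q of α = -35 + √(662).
m_α(x) = x^2 + 70x + 563

From α + 35 = √(662), squaring gives (α + 35)^2 = 662, i.e. α^2 + 70α + 1225 = 662, so α^2 + 70α + 563 = 0. The discriminant of x^2 + 70x + 563 is (70)^2 - 4·(563) = 4900 - 2252 = 2648, and 4·(662) is not a perfect square in Q since 662 is squarefree and ≠ 1. Hence x^2 + 70x + 563 is irreducible over Q and is the minimal polynomial of α.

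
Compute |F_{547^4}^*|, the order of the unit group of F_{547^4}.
|F_{547^4}^*| = 89526025680

F_{547^4} has 547^4 = 89526025681 elements; its multiplicative group consists of all nonzero elements, so |F_{547^4}^*| = 89526025681 - 1 = 89526025680. (It is cyclic since any finite subgroup of the multiplicative group of a field is cyclic.)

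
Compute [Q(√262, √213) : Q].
[Q(√262, √213) : Q] = 4

[Q(√262):Q] = 2 (min poly x^2 - 262, irreducible since 262 is squarefree > 1). For the top step, suppose √213 ∈ Q(√262), say √213 = c + d√262 with c, d ∈ Q. Squaring: 213 = c^2 + 262d^2 + 2cd√262. Since √262 ∉ Q this forces 2cd = 0. If d = 0 then √213 = c ∈ Q, contradicting 213 squarefree > 1. If c = 0 then 213 = 262d^2, so 262·213 = (262d)^2 is a perfect square in Q — but 262·213 = 55806 is not a perfect square (since 262 and 213 are distinct squarefree integers). Contradiction. Hence √213 ∉ Q(√262), so x^2 - 213 stays irreducible over Q(√262) and [Q(√262, √213) : Q(√262)] = 2. By the tower law, [Q(√262, √213) : Q] = 2 · 2 = 4.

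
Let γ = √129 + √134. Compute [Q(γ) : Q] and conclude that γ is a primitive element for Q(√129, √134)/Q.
[Q(γ) : Q] = 4 (equivalently, Q(γ) = Q(√129, √134))

Obviously Q(γ) ⊆ Q(√129, √134), and [Q(√129, √134):Q] = 4 (since 129, 134 are distinct squarefree integers > 1 with 17286 not a perfect square). To show equality we compute the minimal polynomial of γ. From γ = √129 + √134: γ^2 = 129 + 2√(17286) + 134 = 263 + 2√(17286), so γ^2 - 263 = 2√(17286); squaring, (γ^2 - 263)^2 = 4·17286, i.e. γ^4 - 526γ^2 + 69169 - 69144 = 0, i.e. γ^4 - 526γ^2 + 25 = 0. So γ is a root of x^4 - 526x^2 + 25. This polynomial is irreducible over Q: it has no rational root (each ±√129 ± √134 is irrational), and any factorization into two quadratics over Q would force √(17286) ∈ Q (pairing opposite roots) or √129, √134 ∈ Q (other pairings), all impossible. Hence [Q(γ):Q] = 4 = [Q(√129, √134):Q], so Q(γ) = Q(√129, √134).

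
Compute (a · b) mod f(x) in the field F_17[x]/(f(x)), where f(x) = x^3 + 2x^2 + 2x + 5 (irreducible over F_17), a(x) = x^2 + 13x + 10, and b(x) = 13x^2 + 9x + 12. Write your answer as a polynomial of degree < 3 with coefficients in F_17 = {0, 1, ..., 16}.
a · b ≡ 14x^2 + 13x + 6 (mod f(x))

Multiply in F_17[x]: a(x)·b(x) = (x^2 + 13x + 10)·(13x^2 + 9x + 12) = 13x^4 + 8x^3 + 4x^2 + 8x + 1. This has degree ≥ 3, so divide by f(x) over F_17: 13x^4 + 8x^3 + 4x^2 + 8x + 1 = (13x + 16)·(x^3 + 2x^2 + 2x + 5) + (14x^2 + 13x + 6). Hence a·b ≡ 14x^2 + 13x + 6 (mod f). (F_17[x]/(f) is a field with 17^3 = 4913 elements since f is irreducible of degree 3.)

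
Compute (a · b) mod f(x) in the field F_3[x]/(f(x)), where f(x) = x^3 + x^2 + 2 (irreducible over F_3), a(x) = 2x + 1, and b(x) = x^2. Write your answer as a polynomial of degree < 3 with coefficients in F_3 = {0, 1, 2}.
a · b ≡ 2x^2 + 2 (mod f(x))

Multiply in F_3[x]: a(x)·b(x) = (2x + 1)·(x^2) = 2x^3 + x^2. This has degree ≥ 3, so divide by f(x) over F_3: 2x^3 + x^2 = (2)·(x^3 + x^2 + 2) + (2x^2 + 2). Hence a·b ≡ 2x^2 + 2 (mod f). (F_3[x]/(f) is a field with 3^3 = 27 elements since f is irreducible of degree 3.)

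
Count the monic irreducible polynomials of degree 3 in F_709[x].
There are 118800040 monic irreducible polynomials of degree 3 over F_709

Each element of F_{709^3} that lies in no proper subfield is a root of exactly one monic irreducible of degree 3 over F_709, and each such polynomial has 3 distinct roots in F_{709^3}. By Möbius inversion the count is N_709(3) = (1/3) Σ_{d|3} μ(3/d) · 709^d = (1/3)(μ(3)·709^1 + μ(1)·709^3) = 356400120/3 = 118800040.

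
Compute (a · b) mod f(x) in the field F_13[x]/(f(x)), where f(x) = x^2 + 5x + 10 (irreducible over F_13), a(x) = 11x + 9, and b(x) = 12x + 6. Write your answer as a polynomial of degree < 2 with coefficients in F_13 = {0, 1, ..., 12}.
a · b ≡ 8x + 8 (mod f(x))

Multiply in F_13[x]: a(x)·b(x) = (11x + 9)·(12x + 6) = 2x^2 + 5x + 2. This has degree ≥ 2, so divide by f(x) over F_13: 2x^2 + 5x + 2 = (2)·(x^2 + 5x + 10) + (8x + 8). Hence a·b ≡ 8x + 8 (mod f). (F_13[x]/(f) is a field with 13^2 = 169 elements since f is irreducible of degree 2.)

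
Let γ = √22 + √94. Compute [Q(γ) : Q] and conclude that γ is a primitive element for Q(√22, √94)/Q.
[Q(γ) : Q] = 4 (equivalently, Q(γ) = Q(√22, √94))

Obviously Q(γ) ⊆ Q(√22, √94), and [Q(√22, √94):Q] = 4 (since 22, 94 are distinct squarefree integers > 1 with 2068 not a perfect square). To show equality we compute the minimal polynomial of γ. From γ = √22 + √94: γ^2 = 22 + 2√(2068) + 94 = 116 + 2√(2068), so γ^2 - 116 = 2√(2068); squaring, (γ^2 - 116)^2 = 4·2068, i.e. γ^4 - 232γ^2 + 13456 - 8272 = 0, i.e. γ^4 - 232γ^2 + 5184 = 0. So γ is a root of x^4 - 232x^2 + 5184. This polynomial is irreducible over Q: it has no rational root (each ±√22 ± √94 is irrational), and any factorization into two quadratics over Q would force √(2068) ∈ Q (pairing opposite roots) or √22, √94 ∈ Q (other pairings), all impossible. Hence [Q(γ):Q] = 4 = [Q(√22, √94):Q], so Q(γ) = Q(√22, √94).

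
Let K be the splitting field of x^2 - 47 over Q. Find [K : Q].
[K : Q] = 2

f(x) = x^2 - 47 factors as (x - √47)(x + √47). The splitting field is K = Q(√47). Since 47 is squarefree and > 1, it is not a perfect square, so x^2 - 47 is irreducible over Q and [Q(√47) : Q] = 2. Hence [K : Q] = 2.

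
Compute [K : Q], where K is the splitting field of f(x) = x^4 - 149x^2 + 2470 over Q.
[K : Q] = 4

Solving the quadratic in x^2: x^2 = (149 ± √(149^2 - 4·2470))/2 = (149 ± √12321)/2 = (149 ± 111)/2, giving x^2 = 19 or x^2 = 130. So f(x) = (x^2 - 19)(x^2 - 130) and the roots of f are ±√19, ±√130. Hence the splitting field is K = Q(√19, √130). Since 19 and 130 are distinct squarefree integers > 1, their product 2470 is not a perfect square, so √130 ∉ Q(√19). By the tower law [K:Q] = [Q(√19,√130):Q(√19)] · [Q(√19):Q] = 2 · 2 = 4.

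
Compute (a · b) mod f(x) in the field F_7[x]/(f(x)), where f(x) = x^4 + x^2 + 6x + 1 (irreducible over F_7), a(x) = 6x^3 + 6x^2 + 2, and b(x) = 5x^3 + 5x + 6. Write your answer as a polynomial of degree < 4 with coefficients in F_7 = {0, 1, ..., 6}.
a · b ≡ 6x^3 + x^2 + x + 5 (mod f(x))

Multiply in F_7[x]: a(x)·b(x) = (6x^3 + 6x^2 + 2)·(5x^3 + 5x + 6) = 2x^6 + 2x^5 + 2x^4 + 6x^3 + x^2 + 3x + 5. This has degree ≥ 4, so divide by f(x) over F_7: 2x^6 + 2x^5 + 2x^4 + 6x^3 + x^2 + 3x + 5 = (2x^2 + 2x)·(x^4 + x^2 + 6x + 1) + (6x^3 + x^2 + x + 5). Hence a·b ≡ 6x^3 + x^2 + x + 5 (mod f). (F_7[x]/(f) is a field with 7^4 = 2401 elements since f is irreducible of degree 4.)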